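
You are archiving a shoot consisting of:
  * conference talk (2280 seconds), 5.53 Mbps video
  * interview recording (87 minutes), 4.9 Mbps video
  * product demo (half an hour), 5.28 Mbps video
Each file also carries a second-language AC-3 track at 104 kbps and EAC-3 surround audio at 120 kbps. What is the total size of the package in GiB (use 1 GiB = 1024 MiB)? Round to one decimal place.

Audio total: 104 + 120 = 224 kbps = 0.224 Mbps.
conference talk: 5.754 Mbps × 2280 s = 13119.1 Mb
interview recording: 5.124 Mbps × 5220 s = 26747.3 Mb
product demo: 5.504 Mbps × 1800 s = 9907.2 Mb
Total: 49773.6 Mb = 6221.7 MB.
= 5.794 GiB.

5.8 GiB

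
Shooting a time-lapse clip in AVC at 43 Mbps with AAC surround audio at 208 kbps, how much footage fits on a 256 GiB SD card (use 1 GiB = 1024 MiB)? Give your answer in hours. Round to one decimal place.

14.1 hours

Audio: 208 kbps = 0.208 Mbps.
Total bitrate: 43 + 0.208 = 43.208 Mbps.
Capacity: 256 GiB = 2,199,023 Mb.
Recording time: 2,199,023 / 43.208 = 50,894 s ≈ 14.1 hours.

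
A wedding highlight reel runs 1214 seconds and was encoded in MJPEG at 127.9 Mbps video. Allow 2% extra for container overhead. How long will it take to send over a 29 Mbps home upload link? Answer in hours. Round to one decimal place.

1.5 hours

File: 127.900 Mbps × 1214 s = 155270.6 Mb.
With 2% container overhead: ×1.02. → 158376.0 Mb.
At 29 Mbps: 158376.0 / 29 = 5461.2 s ≈ 1.52 hours.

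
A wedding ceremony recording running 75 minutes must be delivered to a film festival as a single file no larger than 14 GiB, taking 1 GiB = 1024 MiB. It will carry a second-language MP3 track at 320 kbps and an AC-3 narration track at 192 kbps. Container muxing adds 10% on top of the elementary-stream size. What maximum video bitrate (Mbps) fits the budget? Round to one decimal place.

23.8 Mbps

Budget: 14 GiB = 120259.1 Mb.
Stream payload after overhead: 120259.1 / 1.10 = 109326.4 Mb.
75 min = 4500 s
Total bitrate budget: 109326.4 Mb / 4500 s = 24.295 Mbps.
Audio total: 320 + 192 = 512 kbps = 0.512 Mbps.
Video: 24.295 − 0.512 = 23.783 Mbps.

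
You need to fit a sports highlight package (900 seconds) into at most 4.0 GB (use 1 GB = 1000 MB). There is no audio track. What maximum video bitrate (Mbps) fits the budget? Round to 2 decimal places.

35.56 Mbps

Budget: 4.0 GB = 32000.0 Mb.
Total bitrate budget: 32000.0 Mb / 900 s = 35.556 Mbps.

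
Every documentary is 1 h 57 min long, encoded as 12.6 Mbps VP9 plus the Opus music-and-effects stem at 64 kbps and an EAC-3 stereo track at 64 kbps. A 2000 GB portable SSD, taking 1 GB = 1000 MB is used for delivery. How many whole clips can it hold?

1 h 57 min = 117 min = 7020 s
Audio total: 64 + 64 = 128 kbps = 0.128 Mbps.
Total bitrate: 12.728 Mbps.
Per item: 12.728 Mbps × 7020 s = 89,351 Mb = 11,169 MB.
Capacity: 2000 GB = 16,000,000 Mb; 179.07 items → 179 complete.

179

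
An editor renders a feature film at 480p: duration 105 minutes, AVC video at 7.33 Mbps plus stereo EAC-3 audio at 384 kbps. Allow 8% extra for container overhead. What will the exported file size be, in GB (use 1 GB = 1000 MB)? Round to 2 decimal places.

6.56 GB

105 min = 6300 s
Audio: 384 kbps = 0.384 Mbps.
Total bitrate: 7.33 + 0.384 = 7.714 Mbps.
Stream data: 7.714 Mbps × 6300 s = 48598.2 Mb.
With 8% container overhead: ×1.08.
52,486 Mb ÷ 8 = 6,561 MB → 6.561 GB.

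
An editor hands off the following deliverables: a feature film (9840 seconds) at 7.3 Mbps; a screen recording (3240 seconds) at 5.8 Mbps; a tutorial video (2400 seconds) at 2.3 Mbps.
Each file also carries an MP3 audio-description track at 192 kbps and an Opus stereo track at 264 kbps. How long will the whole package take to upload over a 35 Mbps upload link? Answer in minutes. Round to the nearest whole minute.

Audio total: 192 + 264 = 456 kbps = 0.456 Mbps.
feature film: 7.756 Mbps × 9840 s = 76319.0 Mb
screen recording: 6.256 Mbps × 3240 s = 20269.4 Mb
tutorial video: 2.756 Mbps × 2400 s = 6614.4 Mb
Total: 103202.9 Mb = 12900.4 MB.
At 35 Mbps: 103202.9 / 35 = 2949 s ≈ 49.1 minutes.

49 minutes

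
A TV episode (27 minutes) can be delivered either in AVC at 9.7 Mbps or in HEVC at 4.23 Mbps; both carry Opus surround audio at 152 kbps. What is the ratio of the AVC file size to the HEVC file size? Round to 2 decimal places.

2.25

27 min = 1620 s
Audio: 152 kbps = 0.152 Mbps.
AVC: 9.852 Mbps × 1620 s = 15960.2 Mb = 1.858 GiB.
HEVC: 4.382 Mbps × 1620 s = 7098.8 Mb = 0.826 GiB.
Ratio: 1.858 / 0.826 = 2.248.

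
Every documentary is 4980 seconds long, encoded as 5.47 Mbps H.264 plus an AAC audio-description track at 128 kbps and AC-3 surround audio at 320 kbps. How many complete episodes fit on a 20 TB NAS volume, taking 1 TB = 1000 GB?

5428

Audio total: 128 + 320 = 448 kbps = 0.448 Mbps.
Total bitrate: 5.918 Mbps.
Per item: 5.918 Mbps × 4980 s = 29,472 Mb = 3,684 MB.
Capacity: 20 TB = 160,000,000 Mb; 5428.95 items → 5428 complete.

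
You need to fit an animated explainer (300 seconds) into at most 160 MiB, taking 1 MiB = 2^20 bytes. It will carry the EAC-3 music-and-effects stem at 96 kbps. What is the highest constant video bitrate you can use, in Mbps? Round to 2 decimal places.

Budget: 160 MiB = 1342.2 Mb.
Total bitrate budget: 1342.2 Mb / 300 s = 4.474 Mbps.
Audio: 96 kbps = 0.096 Mbps.
Video: 4.474 − 0.096 = 4.378 Mbps.

4.38 Mbps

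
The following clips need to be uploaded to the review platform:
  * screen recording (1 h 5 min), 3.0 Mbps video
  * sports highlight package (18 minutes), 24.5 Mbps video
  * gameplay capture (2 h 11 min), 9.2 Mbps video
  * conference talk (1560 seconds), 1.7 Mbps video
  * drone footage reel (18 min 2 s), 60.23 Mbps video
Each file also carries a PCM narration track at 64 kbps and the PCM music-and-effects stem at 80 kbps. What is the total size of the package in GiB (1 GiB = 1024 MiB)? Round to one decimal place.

21.0 GiB

Audio total: 64 + 80 = 144 kbps = 0.144 Mbps.
screen recording: 3.144 Mbps × 3900 s = 12261.6 Mb
sports highlight package: 24.644 Mbps × 1080 s = 26615.5 Mb
gameplay capture: 9.344 Mbps × 7860 s = 73443.8 Mb
conference talk: 1.844 Mbps × 1560 s = 2876.6 Mb
drone footage reel: 60.374 Mbps × 1082 s = 65324.7 Mb
Total: 180522.3 Mb = 22565.3 MB.
= 21.02 GiB.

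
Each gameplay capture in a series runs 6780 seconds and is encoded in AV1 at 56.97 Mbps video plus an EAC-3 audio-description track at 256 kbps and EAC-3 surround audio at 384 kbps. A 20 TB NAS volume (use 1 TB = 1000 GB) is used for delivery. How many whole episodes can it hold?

409

Audio total: 256 + 384 = 640 kbps = 0.640 Mbps.
Total bitrate: 57.610 Mbps.
Per item: 57.610 Mbps × 6780 s = 390,596 Mb = 48,824 MB.
Capacity: 20 TB = 160,000,000 Mb; 409.63 items → 409 complete.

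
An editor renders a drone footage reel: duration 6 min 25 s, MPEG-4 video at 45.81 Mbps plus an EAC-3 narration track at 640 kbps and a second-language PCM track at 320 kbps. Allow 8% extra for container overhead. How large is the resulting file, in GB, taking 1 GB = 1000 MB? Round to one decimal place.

2.4 GB

6 min 25 s = 385 s
Audio total: 640 + 320 = 960 kbps = 0.960 Mbps.
Total bitrate: 45.81 + 0.960 = 46.770 Mbps.
Stream data: 46.770 Mbps × 385 s = 18006.5 Mb.
With 8% container overhead: ×1.08.
19,447 Mb ÷ 8 = 2,431 MB → 2.431 GB.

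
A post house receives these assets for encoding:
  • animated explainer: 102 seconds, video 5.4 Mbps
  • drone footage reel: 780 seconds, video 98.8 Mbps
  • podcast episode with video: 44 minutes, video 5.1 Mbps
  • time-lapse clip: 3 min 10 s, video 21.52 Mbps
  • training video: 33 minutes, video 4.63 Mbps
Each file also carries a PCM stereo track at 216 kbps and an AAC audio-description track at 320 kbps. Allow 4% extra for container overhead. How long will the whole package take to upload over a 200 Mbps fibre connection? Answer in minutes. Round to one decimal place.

9.3 minutes

Audio total: 216 + 320 = 536 kbps = 0.536 Mbps.
animated explainer: 5.936 Mbps × 102 s × 1.04 = 629.7 Mb
drone footage reel: 99.336 Mbps × 780 s × 1.04 = 80581.4 Mb
podcast episode with video: 5.636 Mbps × 2640 s × 1.04 = 15474.2 Mb
time-lapse clip: 22.056 Mbps × 190 s × 1.04 = 4358.3 Mb
training video: 5.166 Mbps × 1980 s × 1.04 = 10637.8 Mb
Total: 111681.3 Mb = 13960.2 MB.
At 200 Mbps: 111681.3 / 200 = 558 s ≈ 9.31 minutes.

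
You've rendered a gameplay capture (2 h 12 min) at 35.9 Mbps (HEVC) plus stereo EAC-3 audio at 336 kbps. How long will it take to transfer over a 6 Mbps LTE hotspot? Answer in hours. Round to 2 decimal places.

13.29 hours

2 h 12 min = 132 min = 7920 s
Audio: 336 kbps = 0.336 Mbps.
Total bitrate: 36.236 Mbps.
File: 36.236 Mbps × 7920 s = 286989.1 Mb.
At 6 Mbps: 286989.1 / 6 = 47831.5 s ≈ 13.3 hours.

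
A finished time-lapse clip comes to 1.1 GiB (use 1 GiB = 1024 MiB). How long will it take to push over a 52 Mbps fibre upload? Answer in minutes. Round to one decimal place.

3.0 minutes

File: 1.1 GiB = 9448.9 Mb.
At 52 Mbps: 9448.9 / 52 = 181.7 s ≈ 3.03 minutes.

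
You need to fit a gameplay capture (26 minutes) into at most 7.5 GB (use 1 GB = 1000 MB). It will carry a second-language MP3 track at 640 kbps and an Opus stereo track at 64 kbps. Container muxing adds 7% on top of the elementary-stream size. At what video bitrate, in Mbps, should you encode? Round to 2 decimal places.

Budget: 7.5 GB = 60000.0 Mb.
Stream payload after overhead: 60000.0 / 1.07 = 56074.8 Mb.
26 min = 1560 s
Total bitrate budget: 56074.8 Mb / 1560 s = 35.945 Mbps.
Audio total: 640 + 64 = 704 kbps = 0.704 Mbps.
Video: 35.945 − 0.704 = 35.241 Mbps.

35.24 Mbps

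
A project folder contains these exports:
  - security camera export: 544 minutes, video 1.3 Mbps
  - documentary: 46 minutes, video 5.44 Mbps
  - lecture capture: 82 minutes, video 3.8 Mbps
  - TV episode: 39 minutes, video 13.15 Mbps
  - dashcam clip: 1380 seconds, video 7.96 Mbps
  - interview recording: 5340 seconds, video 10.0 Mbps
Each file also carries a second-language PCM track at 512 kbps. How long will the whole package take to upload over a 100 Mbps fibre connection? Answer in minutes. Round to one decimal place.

32.8 minutes

Audio: 512 kbps = 0.512 Mbps.
security camera export: 1.812 Mbps × 32640 s = 59143.7 Mb
documentary: 5.952 Mbps × 2760 s = 16427.5 Mb
lecture capture: 4.312 Mbps × 4920 s = 21215.0 Mb
TV episode: 13.662 Mbps × 2340 s = 31969.1 Mb
dashcam clip: 8.472 Mbps × 1380 s = 11691.4 Mb
interview recording: 10.512 Mbps × 5340 s = 56134.1 Mb
Total: 196580.8 Mb = 24572.6 MB.
At 100 Mbps: 196580.8 / 100 = 1966 s ≈ 32.8 minutes.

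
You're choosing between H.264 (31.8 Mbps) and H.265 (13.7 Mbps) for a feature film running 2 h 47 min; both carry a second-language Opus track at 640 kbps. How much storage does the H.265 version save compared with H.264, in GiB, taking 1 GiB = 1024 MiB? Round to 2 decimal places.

21.11 GiB

2 h 47 min = 167 min = 10020 s
Audio: 640 kbps = 0.640 Mbps.
H.264: 32.440 Mbps × 10020 s = 325048.8 Mb = 37.841 GiB.
H.265: 14.340 Mbps × 10020 s = 143686.8 Mb = 16.727 GiB.
Saving: 37.841 − 16.727 = 21.113 GiB.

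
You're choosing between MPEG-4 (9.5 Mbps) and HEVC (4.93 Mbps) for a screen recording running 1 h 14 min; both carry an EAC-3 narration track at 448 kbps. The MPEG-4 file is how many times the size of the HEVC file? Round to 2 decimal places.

1 h 14 min = 74 min = 4440 s
Audio: 448 kbps = 0.448 Mbps.
MPEG-4: 9.948 Mbps × 4440 s = 44169.1 Mb = 5.521 GB.
HEVC: 5.378 Mbps × 4440 s = 23878.3 Mb = 2.985 GB.
Ratio: 5.521 / 2.985 = 1.850.

1.85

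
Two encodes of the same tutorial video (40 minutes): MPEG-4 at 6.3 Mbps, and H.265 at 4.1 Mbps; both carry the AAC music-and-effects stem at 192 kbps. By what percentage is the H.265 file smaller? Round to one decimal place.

33.9%

40 min = 2400 s
Audio: 192 kbps = 0.192 Mbps.
MPEG-4: 6.492 Mbps × 2400 s = 15580.8 Mb = 1.948 GB.
H.265: 4.292 Mbps × 2400 s = 10300.8 Mb = 1.288 GB.
Reduction: (1 − 1.288/1.948) × 100 = 33.89%.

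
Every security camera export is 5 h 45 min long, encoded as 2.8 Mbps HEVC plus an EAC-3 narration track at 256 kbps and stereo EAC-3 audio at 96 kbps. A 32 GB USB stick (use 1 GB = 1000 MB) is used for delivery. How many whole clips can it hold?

5 h 45 min = 345 min = 20700 s
Audio total: 256 + 96 = 352 kbps = 0.352 Mbps.
Total bitrate: 3.152 Mbps.
Per item: 3.152 Mbps × 20700 s = 65,246 Mb = 8,156 MB.
Capacity: 32 GB = 256,000 Mb; 3.92 items → 3 complete.

3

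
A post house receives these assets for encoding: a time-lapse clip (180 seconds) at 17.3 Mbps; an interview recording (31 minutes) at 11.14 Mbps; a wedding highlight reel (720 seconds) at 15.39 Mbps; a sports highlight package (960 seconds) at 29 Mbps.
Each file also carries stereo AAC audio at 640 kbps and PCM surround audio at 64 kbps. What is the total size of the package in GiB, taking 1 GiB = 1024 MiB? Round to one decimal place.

7.6 GiB

Audio total: 640 + 64 = 704 kbps = 0.704 Mbps.
time-lapse clip: 18.004 Mbps × 180 s = 3240.7 Mb
interview recording: 11.844 Mbps × 1860 s = 22029.8 Mb
wedding highlight reel: 16.094 Mbps × 720 s = 11587.7 Mb
sports highlight package: 29.704 Mbps × 960 s = 28515.8 Mb
Total: 65374.1 Mb = 8171.8 MB.
= 7.611 GiB.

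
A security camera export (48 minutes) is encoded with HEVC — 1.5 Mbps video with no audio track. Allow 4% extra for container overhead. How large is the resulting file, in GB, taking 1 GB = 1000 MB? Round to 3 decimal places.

0.562 GB

48 min = 2880 s
Total bitrate: 1.5 Mbps.
Stream data: 1.500 Mbps × 2880 s = 4320.0 Mb.
With 4% container overhead: ×1.04.
4,493 Mb ÷ 8 = 561.6 MB → 0.5616 GB.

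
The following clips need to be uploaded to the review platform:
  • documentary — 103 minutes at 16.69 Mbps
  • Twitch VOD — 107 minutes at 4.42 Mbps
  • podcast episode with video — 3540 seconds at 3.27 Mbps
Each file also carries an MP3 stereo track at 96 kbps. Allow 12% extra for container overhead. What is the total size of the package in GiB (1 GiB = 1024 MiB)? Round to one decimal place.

18.9 GiB

Audio: 96 kbps = 0.096 Mbps.
documentary: 16.786 Mbps × 6180 s × 1.12 = 116186.0 Mb
Twitch VOD: 4.516 Mbps × 6420 s × 1.12 = 32471.8 Mb
podcast episode with video: 3.366 Mbps × 3540 s × 1.12 = 13345.5 Mb
Total: 162003.3 Mb = 20250.4 MB.
= 18.86 GiB.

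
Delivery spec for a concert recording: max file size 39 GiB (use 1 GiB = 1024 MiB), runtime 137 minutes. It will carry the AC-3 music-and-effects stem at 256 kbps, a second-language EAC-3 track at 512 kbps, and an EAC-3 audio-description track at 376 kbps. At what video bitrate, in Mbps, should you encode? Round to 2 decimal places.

Budget: 39 GiB = 335007.4 Mb.
137 min = 8220 s
Total bitrate budget: 335007.4 Mb / 8220 s = 40.755 Mbps.
Audio total: 256 + 512 + 376 = 1144 kbps = 1.144 Mbps.
Video: 40.755 − 1.144 = 39.611 Mbps.

39.61 Mbps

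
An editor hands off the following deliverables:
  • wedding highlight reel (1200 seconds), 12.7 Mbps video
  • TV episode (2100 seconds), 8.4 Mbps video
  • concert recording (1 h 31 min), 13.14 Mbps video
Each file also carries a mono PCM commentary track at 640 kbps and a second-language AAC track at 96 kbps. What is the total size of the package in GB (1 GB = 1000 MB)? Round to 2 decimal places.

Audio total: 640 + 96 = 736 kbps = 0.736 Mbps.
wedding highlight reel: 13.436 Mbps × 1200 s = 16123.2 Mb
TV episode: 9.136 Mbps × 2100 s = 19185.6 Mb
concert recording: 13.876 Mbps × 5460 s = 75763.0 Mb
Total: 111071.8 Mb = 13884.0 MB.
= 13.88 GB.

13.88 GB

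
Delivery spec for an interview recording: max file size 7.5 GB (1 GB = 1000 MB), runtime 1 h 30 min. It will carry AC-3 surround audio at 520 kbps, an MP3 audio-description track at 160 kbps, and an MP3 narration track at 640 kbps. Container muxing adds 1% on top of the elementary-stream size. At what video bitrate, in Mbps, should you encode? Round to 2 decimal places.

Budget: 7.5 GB = 60000.0 Mb.
Stream payload after overhead: 60000.0 / 1.01 = 59405.9 Mb.
1 h 30 min = 90 min = 5400 s
Total bitrate budget: 59405.9 Mb / 5400 s = 11.001 Mbps.
Audio total: 520 + 160 + 640 = 1320 kbps = 1.320 Mbps.
Video: 11.001 − 1.320 = 9.681 Mbps.

9.68 Mbps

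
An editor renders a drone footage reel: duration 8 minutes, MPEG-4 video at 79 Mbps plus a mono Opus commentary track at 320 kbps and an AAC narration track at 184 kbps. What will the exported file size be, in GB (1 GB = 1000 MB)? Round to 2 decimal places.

8 min = 480 s
Audio total: 320 + 184 = 504 kbps = 0.504 Mbps.
Total bitrate: 79 + 0.504 = 79.504 Mbps.
Stream data: 79.504 Mbps × 480 s = 38161.9 Mb.
38,162 Mb ÷ 8 = 4,770 MB → 4.770 GB.

4.77 GB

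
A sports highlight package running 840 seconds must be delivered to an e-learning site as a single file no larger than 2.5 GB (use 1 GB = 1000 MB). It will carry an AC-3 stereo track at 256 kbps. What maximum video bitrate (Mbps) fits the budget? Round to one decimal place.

Budget: 2.5 GB = 20000.0 Mb.
Total bitrate budget: 20000.0 Mb / 840 s = 23.810 Mbps.
Audio: 256 kbps = 0.256 Mbps.
Video: 23.810 − 0.256 = 23.554 Mbps.

23.6 Mbps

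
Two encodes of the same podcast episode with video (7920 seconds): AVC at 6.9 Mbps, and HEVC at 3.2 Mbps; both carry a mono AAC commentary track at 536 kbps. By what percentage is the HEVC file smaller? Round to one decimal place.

Audio: 536 kbps = 0.536 Mbps.
AVC: 7.436 Mbps × 7920 s = 58893.1 Mb = 7.362 GB.
HEVC: 3.736 Mbps × 7920 s = 29589.1 Mb = 3.699 GB.
Reduction: (1 − 3.699/7.362) × 100 = 49.76%.

49.8%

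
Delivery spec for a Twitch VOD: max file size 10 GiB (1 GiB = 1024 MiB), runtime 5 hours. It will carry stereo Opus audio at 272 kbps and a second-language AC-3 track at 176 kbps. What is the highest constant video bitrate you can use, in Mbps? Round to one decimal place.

4.3 Mbps

Budget: 10 GiB = 85899.3 Mb.
5 h = 18000 s
Total bitrate budget: 85899.3 Mb / 18000 s = 4.772 Mbps.
Audio total: 272 + 176 = 448 kbps = 0.448 Mbps.
Video: 4.772 − 0.448 = 4.324 Mbps.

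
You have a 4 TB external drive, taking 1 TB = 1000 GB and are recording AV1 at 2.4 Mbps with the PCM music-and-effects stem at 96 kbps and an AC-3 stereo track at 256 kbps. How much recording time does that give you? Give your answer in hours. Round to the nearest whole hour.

Audio total: 96 + 256 = 352 kbps = 0.352 Mbps.
Total bitrate: 2.4 + 0.352 = 2.752 Mbps.
Capacity: 4 TB = 32,000,000 Mb.
Recording time: 32,000,000 / 2.752 = 11,627,907 s ≈ 3,230 hours.

3230 hours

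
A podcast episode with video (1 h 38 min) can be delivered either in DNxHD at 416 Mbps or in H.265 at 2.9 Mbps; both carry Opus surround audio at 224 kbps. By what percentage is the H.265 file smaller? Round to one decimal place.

1 h 38 min = 98 min = 5880 s
Audio: 224 kbps = 0.224 Mbps.
DNxHD: 416.224 Mbps × 5880 s = 2447397.1 Mb = 284.915 GiB.
H.265: 3.124 Mbps × 5880 s = 18369.1 Mb = 2.138 GiB.
Reduction: (1 − 2.138/284.915) × 100 = 99.25%.

99.2%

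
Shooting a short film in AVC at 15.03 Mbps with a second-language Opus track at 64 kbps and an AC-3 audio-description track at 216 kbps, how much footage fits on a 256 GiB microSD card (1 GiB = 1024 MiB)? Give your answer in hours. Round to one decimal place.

Audio total: 64 + 216 = 280 kbps = 0.280 Mbps.
Total bitrate: 15.03 + 0.280 = 15.310 Mbps.
Capacity: 256 GiB = 2,199,023 Mb.
Recording time: 2,199,023 / 15.310 = 143,633 s ≈ 39.9 hours.

39.9 hours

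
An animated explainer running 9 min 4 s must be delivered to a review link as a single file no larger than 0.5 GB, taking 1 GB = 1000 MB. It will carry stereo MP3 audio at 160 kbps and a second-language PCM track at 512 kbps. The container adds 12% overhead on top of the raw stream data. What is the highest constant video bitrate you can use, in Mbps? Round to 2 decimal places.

5.89 Mbps

Budget: 0.5 GB = 4000.0 Mb.
Stream payload after overhead: 4000.0 / 1.12 = 3571.4 Mb.
9 min 4 s = 544 s
Total bitrate budget: 3571.4 Mb / 544 s = 6.565 Mbps.
Audio total: 160 + 512 = 672 kbps = 0.672 Mbps.
Video: 6.565 − 0.672 = 5.893 Mbps.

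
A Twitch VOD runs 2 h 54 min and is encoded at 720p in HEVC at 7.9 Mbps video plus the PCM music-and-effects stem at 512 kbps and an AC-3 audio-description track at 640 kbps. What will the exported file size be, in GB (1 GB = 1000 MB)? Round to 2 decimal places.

11.81 GB

2 h 54 min = 174 min = 10440 s
Audio total: 512 + 640 = 1152 kbps = 1.152 Mbps.
Total bitrate: 7.9 + 1.152 = 9.052 Mbps.
Stream data: 9.052 Mbps × 10440 s = 94502.9 Mb.
94,503 Mb ÷ 8 = 11,813 MB → 11.81 GB.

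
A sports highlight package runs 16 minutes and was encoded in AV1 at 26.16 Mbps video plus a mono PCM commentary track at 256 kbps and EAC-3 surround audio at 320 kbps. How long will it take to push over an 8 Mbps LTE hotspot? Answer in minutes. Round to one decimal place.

53.5 minutes

16 min = 960 s
Audio total: 256 + 320 = 576 kbps = 0.576 Mbps.
Total bitrate: 26.736 Mbps.
File: 26.736 Mbps × 960 s = 25666.6 Mb.
At 8 Mbps: 25666.6 / 8 = 3208.3 s ≈ 53.5 minutes.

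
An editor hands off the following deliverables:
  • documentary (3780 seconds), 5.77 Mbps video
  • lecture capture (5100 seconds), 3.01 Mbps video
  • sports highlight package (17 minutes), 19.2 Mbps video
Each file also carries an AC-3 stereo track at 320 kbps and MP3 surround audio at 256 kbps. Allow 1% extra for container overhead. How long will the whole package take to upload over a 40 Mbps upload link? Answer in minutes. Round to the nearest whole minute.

Audio total: 320 + 256 = 576 kbps = 0.576 Mbps.
documentary: 6.346 Mbps × 3780 s × 1.01 = 24227.8 Mb
lecture capture: 3.586 Mbps × 5100 s × 1.01 = 18471.5 Mb
sports highlight package: 19.776 Mbps × 1020 s × 1.01 = 20373.2 Mb
Total: 63072.5 Mb = 7884.1 MB.
At 40 Mbps: 63072.5 / 40 = 1577 s ≈ 26.3 minutes.

26 minutes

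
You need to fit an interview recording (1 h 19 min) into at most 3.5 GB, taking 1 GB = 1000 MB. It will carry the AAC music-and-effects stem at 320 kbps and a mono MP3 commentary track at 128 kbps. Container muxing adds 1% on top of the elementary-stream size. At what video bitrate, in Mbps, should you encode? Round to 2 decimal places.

5.40 Mbps

Budget: 3.5 GB = 28000.0 Mb.
Stream payload after overhead: 28000.0 / 1.01 = 27722.8 Mb.
1 h 19 min = 79 min = 4740 s
Total bitrate budget: 27722.8 Mb / 4740 s = 5.849 Mbps.
Audio total: 320 + 128 = 448 kbps = 0.448 Mbps.
Video: 5.849 − 0.448 = 5.401 Mbps.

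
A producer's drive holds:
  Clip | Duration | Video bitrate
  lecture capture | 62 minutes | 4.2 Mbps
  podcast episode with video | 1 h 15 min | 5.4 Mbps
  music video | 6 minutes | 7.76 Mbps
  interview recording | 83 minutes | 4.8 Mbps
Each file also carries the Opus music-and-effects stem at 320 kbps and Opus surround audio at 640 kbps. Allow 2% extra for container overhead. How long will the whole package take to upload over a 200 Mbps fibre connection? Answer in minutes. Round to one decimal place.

6.8 minutes

Audio total: 320 + 640 = 960 kbps = 0.960 Mbps.
lecture capture: 5.160 Mbps × 3720 s × 1.02 = 19579.1 Mb
podcast episode with video: 6.360 Mbps × 4500 s × 1.02 = 29192.4 Mb
music video: 8.720 Mbps × 360 s × 1.02 = 3202.0 Mb
interview recording: 5.760 Mbps × 4980 s × 1.02 = 29258.5 Mb
Total: 81232.0 Mb = 10154.0 MB.
At 200 Mbps: 81232.0 / 200 = 406 s ≈ 6.77 minutes.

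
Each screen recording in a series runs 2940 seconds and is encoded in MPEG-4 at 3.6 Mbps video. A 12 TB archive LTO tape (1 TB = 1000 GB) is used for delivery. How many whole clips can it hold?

Per item: 3.600 Mbps × 2940 s = 10,584 Mb = 1,323 MB.
Capacity: 12 TB = 96,000,000 Mb; 9070.29 items → 9070 complete.

9070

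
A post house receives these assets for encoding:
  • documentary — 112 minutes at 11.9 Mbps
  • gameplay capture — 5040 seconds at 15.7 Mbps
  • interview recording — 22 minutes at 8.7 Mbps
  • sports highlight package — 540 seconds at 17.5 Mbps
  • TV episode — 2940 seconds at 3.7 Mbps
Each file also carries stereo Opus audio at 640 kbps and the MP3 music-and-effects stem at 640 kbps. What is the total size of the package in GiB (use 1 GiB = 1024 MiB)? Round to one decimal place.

Audio total: 640 + 640 = 1280 kbps = 1.280 Mbps.
documentary: 13.180 Mbps × 6720 s = 88569.6 Mb
gameplay capture: 16.980 Mbps × 5040 s = 85579.2 Mb
interview recording: 9.980 Mbps × 1320 s = 13173.6 Mb
sports highlight package: 18.780 Mbps × 540 s = 10141.2 Mb
TV episode: 4.980 Mbps × 2940 s = 14641.2 Mb
Total: 212104.8 Mb = 26513.1 MB.
= 24.69 GiB.

24.7 GiB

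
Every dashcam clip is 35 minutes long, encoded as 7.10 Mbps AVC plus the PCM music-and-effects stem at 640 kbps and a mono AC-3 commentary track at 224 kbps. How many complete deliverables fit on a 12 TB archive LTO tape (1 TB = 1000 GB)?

5740

35 min = 2100 s
Audio total: 640 + 224 = 864 kbps = 0.864 Mbps.
Total bitrate: 7.964 Mbps.
Per item: 7.964 Mbps × 2100 s = 16,724 Mb = 2,091 MB.
Capacity: 12 TB = 96,000,000 Mb; 5740.12 items → 5740 complete.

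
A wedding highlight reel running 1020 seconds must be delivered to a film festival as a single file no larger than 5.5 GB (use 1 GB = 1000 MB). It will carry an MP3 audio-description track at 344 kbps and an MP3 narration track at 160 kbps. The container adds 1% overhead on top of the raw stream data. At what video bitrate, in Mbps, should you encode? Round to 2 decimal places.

42.21 Mbps

Budget: 5.5 GB = 44000.0 Mb.
Stream payload after overhead: 44000.0 / 1.01 = 43564.4 Mb.
Total bitrate budget: 43564.4 Mb / 1020 s = 42.710 Mbps.
Audio total: 344 + 160 = 504 kbps = 0.504 Mbps.
Video: 42.710 − 0.504 = 42.206 Mbps.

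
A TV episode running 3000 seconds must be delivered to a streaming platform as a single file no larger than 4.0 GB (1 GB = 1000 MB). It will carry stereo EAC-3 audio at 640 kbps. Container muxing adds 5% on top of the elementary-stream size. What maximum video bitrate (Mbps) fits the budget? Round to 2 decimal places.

9.52 Mbps

Budget: 4.0 GB = 32000.0 Mb.
Stream payload after overhead: 32000.0 / 1.05 = 30476.2 Mb.
Total bitrate budget: 30476.2 Mb / 3000 s = 10.159 Mbps.
Audio: 640 kbps = 0.640 Mbps.
Video: 10.159 − 0.640 = 9.519 Mbps.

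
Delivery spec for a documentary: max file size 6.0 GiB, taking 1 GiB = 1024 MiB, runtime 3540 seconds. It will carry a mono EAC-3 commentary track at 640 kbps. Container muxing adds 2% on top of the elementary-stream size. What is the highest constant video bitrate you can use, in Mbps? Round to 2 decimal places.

Budget: 6.0 GiB = 51539.6 Mb.
Stream payload after overhead: 51539.6 / 1.02 = 50529.0 Mb.
Total bitrate budget: 50529.0 Mb / 3540 s = 14.274 Mbps.
Audio: 640 kbps = 0.640 Mbps.
Video: 14.274 − 0.640 = 13.634 Mbps.

13.63 Mbps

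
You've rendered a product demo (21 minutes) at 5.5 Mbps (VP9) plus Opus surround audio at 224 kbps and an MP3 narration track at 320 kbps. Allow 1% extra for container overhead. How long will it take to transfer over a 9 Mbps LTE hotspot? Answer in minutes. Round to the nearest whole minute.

14 minutes

21 min = 1260 s
Audio total: 224 + 320 = 544 kbps = 0.544 Mbps.
Total bitrate: 6.044 Mbps.
File: 6.044 Mbps × 1260 s = 7615.4 Mb.
With 1% container overhead: ×1.01. → 7691.6 Mb.
At 9 Mbps: 7691.6 / 9 = 854.6 s ≈ 14.2 minutes.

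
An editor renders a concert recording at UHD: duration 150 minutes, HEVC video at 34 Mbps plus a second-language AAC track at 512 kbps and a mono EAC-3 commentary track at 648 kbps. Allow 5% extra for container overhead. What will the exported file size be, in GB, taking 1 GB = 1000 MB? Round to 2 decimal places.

41.53 GB

150 min = 9000 s
Audio total: 512 + 648 = 1160 kbps = 1.160 Mbps.
Total bitrate: 34 + 1.160 = 35.160 Mbps.
Stream data: 35.160 Mbps × 9000 s = 316440.0 Mb.
With 5% container overhead: ×1.05.
332,262 Mb ÷ 8 = 41,533 MB → 41.53 GB.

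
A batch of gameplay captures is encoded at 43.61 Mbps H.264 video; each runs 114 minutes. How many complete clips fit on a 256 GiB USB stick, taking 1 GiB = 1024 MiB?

114 min = 6840 s
Per item: 43.610 Mbps × 6840 s = 298,292 Mb = 37,287 MB.
Capacity: 256 GiB = 2,199,023 Mb; 7.37 items → 7 complete.

7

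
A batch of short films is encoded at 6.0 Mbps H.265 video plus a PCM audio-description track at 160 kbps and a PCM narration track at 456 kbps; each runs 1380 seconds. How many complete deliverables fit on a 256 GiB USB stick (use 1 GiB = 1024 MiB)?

Audio total: 160 + 456 = 616 kbps = 0.616 Mbps.
Total bitrate: 6.616 Mbps.
Per item: 6.616 Mbps × 1380 s = 9,130 Mb = 1,141 MB.
Capacity: 256 GiB = 2,199,023 Mb; 240.85 items → 240 complete.

240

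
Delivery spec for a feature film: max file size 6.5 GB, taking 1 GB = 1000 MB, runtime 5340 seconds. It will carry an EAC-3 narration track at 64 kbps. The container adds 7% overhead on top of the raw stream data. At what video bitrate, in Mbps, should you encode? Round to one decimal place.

Budget: 6.5 GB = 52000.0 Mb.
Stream payload after overhead: 52000.0 / 1.07 = 48598.1 Mb.
Total bitrate budget: 48598.1 Mb / 5340 s = 9.101 Mbps.
Audio: 64 kbps = 0.064 Mbps.
Video: 9.101 − 0.064 = 9.037 Mbps.

9.0 Mbps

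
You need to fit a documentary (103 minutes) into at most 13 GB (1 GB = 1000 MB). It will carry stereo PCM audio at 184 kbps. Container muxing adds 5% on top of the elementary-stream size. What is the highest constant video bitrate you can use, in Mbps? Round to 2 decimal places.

Budget: 13 GB = 104000.0 Mb.
Stream payload after overhead: 104000.0 / 1.05 = 99047.6 Mb.
103 min = 6180 s
Total bitrate budget: 99047.6 Mb / 6180 s = 16.027 Mbps.
Audio: 184 kbps = 0.184 Mbps.
Video: 16.027 − 0.184 = 15.843 Mbps.

15.84 Mbps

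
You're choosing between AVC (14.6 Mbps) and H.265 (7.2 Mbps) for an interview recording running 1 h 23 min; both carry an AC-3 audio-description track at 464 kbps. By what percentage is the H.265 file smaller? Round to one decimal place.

1 h 23 min = 83 min = 4980 s
Audio: 464 kbps = 0.464 Mbps.
AVC: 15.064 Mbps × 4980 s = 75018.7 Mb = 8.733 GiB.
H.265: 7.664 Mbps × 4980 s = 38166.7 Mb = 4.443 GiB.
Reduction: (1 − 4.443/8.733) × 100 = 49.12%.

49.1%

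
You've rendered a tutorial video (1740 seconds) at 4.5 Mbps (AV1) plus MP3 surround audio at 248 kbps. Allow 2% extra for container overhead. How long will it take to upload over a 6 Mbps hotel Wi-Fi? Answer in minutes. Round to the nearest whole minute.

23 minutes

Audio: 248 kbps = 0.248 Mbps.
Total bitrate: 4.748 Mbps.
File: 4.748 Mbps × 1740 s = 8261.5 Mb.
With 2% container overhead: ×1.02. → 8426.8 Mb.
At 6 Mbps: 8426.8 / 6 = 1404.5 s ≈ 23.4 minutes.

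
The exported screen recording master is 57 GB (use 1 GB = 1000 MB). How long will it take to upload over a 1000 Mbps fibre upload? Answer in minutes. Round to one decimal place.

File: 57 GB = 456000.0 Mb.
At 1000 Mbps: 456000.0 / 1000 = 456.0 s ≈ 7.6 minutes.

7.6 minutes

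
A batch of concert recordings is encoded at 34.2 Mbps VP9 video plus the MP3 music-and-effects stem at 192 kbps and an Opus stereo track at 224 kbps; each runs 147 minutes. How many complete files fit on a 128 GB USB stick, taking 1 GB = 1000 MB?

147 min = 8820 s
Audio total: 192 + 224 = 416 kbps = 0.416 Mbps.
Total bitrate: 34.616 Mbps.
Per item: 34.616 Mbps × 8820 s = 305,313 Mb = 38,164 MB.
Capacity: 128 GB = 1,024,000 Mb; 3.35 items → 3 complete.

3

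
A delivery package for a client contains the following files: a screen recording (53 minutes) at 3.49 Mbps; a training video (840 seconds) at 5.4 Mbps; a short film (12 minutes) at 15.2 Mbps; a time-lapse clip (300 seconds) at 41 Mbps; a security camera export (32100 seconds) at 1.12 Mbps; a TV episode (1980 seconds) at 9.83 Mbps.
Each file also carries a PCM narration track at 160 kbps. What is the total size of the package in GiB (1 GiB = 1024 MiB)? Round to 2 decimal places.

Audio: 160 kbps = 0.160 Mbps.
screen recording: 3.650 Mbps × 3180 s = 11607.0 Mb
training video: 5.560 Mbps × 840 s = 4670.4 Mb
short film: 15.360 Mbps × 720 s = 11059.2 Mb
time-lapse clip: 41.160 Mbps × 300 s = 12348.0 Mb
security camera export: 1.280 Mbps × 32100 s = 41088.0 Mb
TV episode: 9.990 Mbps × 1980 s = 19780.2 Mb
Total: 100552.8 Mb = 12569.1 MB.
= 11.71 GiB.

11.71 GiB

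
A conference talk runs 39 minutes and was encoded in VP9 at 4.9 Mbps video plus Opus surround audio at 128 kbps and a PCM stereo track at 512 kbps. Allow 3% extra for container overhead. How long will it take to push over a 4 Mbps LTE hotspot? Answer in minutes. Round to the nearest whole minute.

56 minutes

39 min = 2340 s
Audio total: 128 + 512 = 640 kbps = 0.640 Mbps.
Total bitrate: 5.540 Mbps.
File: 5.540 Mbps × 2340 s = 12963.6 Mb.
With 3% container overhead: ×1.03. → 13352.5 Mb.
At 4 Mbps: 13352.5 / 4 = 3338.1 s ≈ 55.6 minutes.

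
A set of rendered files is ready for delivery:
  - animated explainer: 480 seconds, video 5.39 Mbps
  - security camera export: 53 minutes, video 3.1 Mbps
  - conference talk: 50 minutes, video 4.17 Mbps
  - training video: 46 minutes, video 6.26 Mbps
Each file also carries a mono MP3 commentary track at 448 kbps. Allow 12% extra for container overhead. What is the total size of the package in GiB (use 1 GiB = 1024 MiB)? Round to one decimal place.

Audio: 448 kbps = 0.448 Mbps.
animated explainer: 5.838 Mbps × 480 s × 1.12 = 3138.5 Mb
security camera export: 3.548 Mbps × 3180 s × 1.12 = 12636.6 Mb
conference talk: 4.618 Mbps × 3000 s × 1.12 = 15516.5 Mb
training video: 6.708 Mbps × 2760 s × 1.12 = 20735.8 Mb
Total: 52027.3 Mb = 6503.4 MB.
= 6.057 GiB.

6.1 GiB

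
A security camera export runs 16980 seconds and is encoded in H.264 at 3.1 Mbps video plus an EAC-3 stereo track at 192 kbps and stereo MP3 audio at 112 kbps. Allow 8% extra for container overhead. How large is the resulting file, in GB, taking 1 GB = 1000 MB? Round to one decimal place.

7.8 GB

Audio total: 192 + 112 = 304 kbps = 0.304 Mbps.
Total bitrate: 3.1 + 0.304 = 3.404 Mbps.
Stream data: 3.404 Mbps × 16980 s = 57799.9 Mb.
With 8% container overhead: ×1.08.
62,424 Mb ÷ 8 = 7,803 MB → 7.803 GB.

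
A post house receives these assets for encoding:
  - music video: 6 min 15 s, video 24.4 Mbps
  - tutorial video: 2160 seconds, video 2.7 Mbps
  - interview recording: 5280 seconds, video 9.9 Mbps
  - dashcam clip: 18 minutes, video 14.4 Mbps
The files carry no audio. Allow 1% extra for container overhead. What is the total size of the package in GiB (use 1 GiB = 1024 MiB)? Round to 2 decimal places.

9.74 GiB

music video: 24.400 Mbps × 375 s × 1.01 = 9241.5 Mb
tutorial video: 2.700 Mbps × 2160 s × 1.01 = 5890.3 Mb
interview recording: 9.900 Mbps × 5280 s × 1.01 = 52794.7 Mb
dashcam clip: 14.400 Mbps × 1080 s × 1.01 = 15707.5 Mb
Total: 83634.1 Mb = 10454.3 MB.
= 9.736 GiB.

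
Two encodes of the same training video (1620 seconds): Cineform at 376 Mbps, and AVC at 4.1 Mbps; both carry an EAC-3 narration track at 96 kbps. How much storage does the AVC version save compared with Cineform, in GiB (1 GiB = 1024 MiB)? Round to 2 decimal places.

Audio: 96 kbps = 0.096 Mbps.
Cineform: 376.096 Mbps × 1620 s = 609275.5 Mb = 70.929 GiB.
AVC: 4.196 Mbps × 1620 s = 6797.5 Mb = 0.791 GiB.
Saving: 70.929 − 0.791 = 70.138 GiB.

70.14 GiB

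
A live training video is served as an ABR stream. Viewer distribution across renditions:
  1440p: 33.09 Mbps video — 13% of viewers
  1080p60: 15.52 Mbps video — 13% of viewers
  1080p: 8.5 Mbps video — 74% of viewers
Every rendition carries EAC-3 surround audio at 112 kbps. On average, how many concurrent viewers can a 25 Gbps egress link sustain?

Audio: 112 kbps = 0.112 Mbps.
Average per-viewer bitrate: 0.13×33.202 + 0.13×15.632 + 0.74×8.612 = 12.721 Mbps.
25 Gbps = 25,000 Mbps; 25,000 / 12.721 = 1965.21 → 1965.

1965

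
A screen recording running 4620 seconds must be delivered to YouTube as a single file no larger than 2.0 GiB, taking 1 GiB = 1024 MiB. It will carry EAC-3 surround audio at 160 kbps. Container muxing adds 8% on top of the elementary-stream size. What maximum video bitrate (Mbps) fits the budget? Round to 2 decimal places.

Budget: 2.0 GiB = 17179.9 Mb.
Stream payload after overhead: 17179.9 / 1.08 = 15907.3 Mb.
Total bitrate budget: 15907.3 Mb / 4620 s = 3.443 Mbps.
Audio: 160 kbps = 0.160 Mbps.
Video: 3.443 − 0.160 = 3.283 Mbps.

3.28 Mbps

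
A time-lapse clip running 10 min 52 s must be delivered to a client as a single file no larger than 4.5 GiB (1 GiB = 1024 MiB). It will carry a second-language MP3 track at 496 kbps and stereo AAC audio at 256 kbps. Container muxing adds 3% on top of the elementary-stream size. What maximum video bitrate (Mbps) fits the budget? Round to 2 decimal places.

Budget: 4.5 GiB = 38654.7 Mb.
Stream payload after overhead: 38654.7 / 1.03 = 37528.8 Mb.
10 min 52 s = 652 s
Total bitrate budget: 37528.8 Mb / 652 s = 57.560 Mbps.
Audio total: 496 + 256 = 752 kbps = 0.752 Mbps.
Video: 57.560 − 0.752 = 56.808 Mbps.

56.81 Mbps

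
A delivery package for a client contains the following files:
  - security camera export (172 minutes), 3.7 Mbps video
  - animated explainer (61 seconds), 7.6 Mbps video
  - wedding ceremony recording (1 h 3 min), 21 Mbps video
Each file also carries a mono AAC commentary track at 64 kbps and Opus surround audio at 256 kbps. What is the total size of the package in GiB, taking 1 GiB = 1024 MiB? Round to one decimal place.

Audio total: 64 + 256 = 320 kbps = 0.320 Mbps.
security camera export: 4.020 Mbps × 10320 s = 41486.4 Mb
animated explainer: 7.920 Mbps × 61 s = 483.1 Mb
wedding ceremony recording: 21.320 Mbps × 3780 s = 80589.6 Mb
Total: 122559.1 Mb = 15319.9 MB.
= 14.27 GiB.

14.3 GiB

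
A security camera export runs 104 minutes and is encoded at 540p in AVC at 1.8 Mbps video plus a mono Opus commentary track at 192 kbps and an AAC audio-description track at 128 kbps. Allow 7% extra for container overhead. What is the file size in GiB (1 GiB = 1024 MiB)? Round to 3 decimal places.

104 min = 6240 s
Audio total: 192 + 128 = 320 kbps = 0.320 Mbps.
Total bitrate: 1.8 + 0.320 = 2.120 Mbps.
Stream data: 2.120 Mbps × 6240 s = 13228.8 Mb.
With 7% container overhead: ×1.07.
14,155 Mb = 1,769,352,000 bytes ÷ 1,073,741,824 = 1.648 GiB.

1.648 GiB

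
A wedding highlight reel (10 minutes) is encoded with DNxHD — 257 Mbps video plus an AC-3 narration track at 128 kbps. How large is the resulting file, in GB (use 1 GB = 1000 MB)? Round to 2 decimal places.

19.28 GB

10 min = 600 s
Audio: 128 kbps = 0.128 Mbps.
Total bitrate: 257 + 0.128 = 257.128 Mbps.
Stream data: 257.128 Mbps × 600 s = 154276.8 Mb.
154,277 Mb ÷ 8 = 19,285 MB → 19.28 GB.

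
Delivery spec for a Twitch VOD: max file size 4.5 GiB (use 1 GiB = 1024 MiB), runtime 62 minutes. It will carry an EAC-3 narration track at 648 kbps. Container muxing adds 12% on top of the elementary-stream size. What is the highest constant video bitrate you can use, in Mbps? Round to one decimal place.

8.6 Mbps

Budget: 4.5 GiB = 38654.7 Mb.
Stream payload after overhead: 38654.7 / 1.12 = 34513.1 Mb.
62 min = 3720 s
Total bitrate budget: 34513.1 Mb / 3720 s = 9.278 Mbps.
Audio: 648 kbps = 0.648 Mbps.
Video: 9.278 − 0.648 = 8.630 Mbps.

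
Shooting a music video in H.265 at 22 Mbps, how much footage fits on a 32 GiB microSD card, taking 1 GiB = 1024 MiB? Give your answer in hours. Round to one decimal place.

Capacity: 32 GiB = 274,878 Mb.
Recording time: 274,878 / 22.000 = 12,494 s ≈ 3.47 hours.

3.5 hours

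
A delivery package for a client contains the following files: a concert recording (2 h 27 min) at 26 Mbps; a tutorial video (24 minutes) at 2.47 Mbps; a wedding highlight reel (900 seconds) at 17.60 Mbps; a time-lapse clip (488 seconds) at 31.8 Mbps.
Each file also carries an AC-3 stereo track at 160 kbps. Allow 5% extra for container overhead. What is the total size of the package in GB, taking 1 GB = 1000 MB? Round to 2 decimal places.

34.93 GB

Audio: 160 kbps = 0.160 Mbps.
concert recording: 26.160 Mbps × 8820 s × 1.05 = 242267.8 Mb
tutorial video: 2.630 Mbps × 1440 s × 1.05 = 3976.6 Mb
wedding highlight reel: 17.760 Mbps × 900 s × 1.05 = 16783.2 Mb
time-lapse clip: 31.960 Mbps × 488 s × 1.05 = 16376.3 Mb
Total: 279403.8 Mb = 34925.5 MB.
= 34.93 GB.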